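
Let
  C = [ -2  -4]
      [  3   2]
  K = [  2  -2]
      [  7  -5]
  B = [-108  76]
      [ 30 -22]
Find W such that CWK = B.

W = [[1, -2], [-1, 5]]

Isolating W: multiply by C⁻¹ from the left and K⁻¹ from the right, so W = C⁻¹BK⁻¹.
det C = 8, so C⁻¹ = [[1/4, 1/2], [-3/8, -1/4]].
det K = 4, so K⁻¹ = [[-5/4, 1/2], [-7/4, 1/2]].
C⁻¹B = [[-12, 8], [33, -23]].
W = (C⁻¹B)K⁻¹ = [[1, -2], [-1, 5]].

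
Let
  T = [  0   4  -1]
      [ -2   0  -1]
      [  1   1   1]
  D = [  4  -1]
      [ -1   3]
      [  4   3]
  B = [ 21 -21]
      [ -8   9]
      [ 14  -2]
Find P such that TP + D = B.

TP = B − D = [[17, -20], [-7, 6], [10, -5]].
Left-multiplying both sides by T⁻¹ gives P = T⁻¹(B − D).
T has determinant 6; T⁻¹ = [[1/6, -5/6, -2/3], [1/6, 1/6, 1/3], [-1/3, 2/3, 4/3]].
P = T⁻¹(B − D) = [[2, -5], [5, -4], [3, 4]].

P = [[2, -5], [5, -4], [3, 4]]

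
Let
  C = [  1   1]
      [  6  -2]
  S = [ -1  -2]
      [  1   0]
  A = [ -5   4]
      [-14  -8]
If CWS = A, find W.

W = [[0, -3], [-2, -4]]

Isolating W: multiply by C⁻¹ from the left and S⁻¹ from the right, so W = C⁻¹AS⁻¹.
det C = -8, so C⁻¹ = [[1/4, 1/8], [3/4, -1/8]].
det S = 2; the adjugate gives S⁻¹ = [[0, 1], [-1/2, -1/2]].
C⁻¹A = [[-3, 0], [-2, 4]].
W = (C⁻¹A)S⁻¹ = [[0, -3], [-2, -4]].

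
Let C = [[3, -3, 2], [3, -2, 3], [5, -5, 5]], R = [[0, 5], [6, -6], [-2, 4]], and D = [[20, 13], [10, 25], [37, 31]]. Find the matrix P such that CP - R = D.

P = [[1, 2], [-5, -2], [1, 3]]

CP = D + R = [[20, 18], [16, 19], [35, 35]].
C is on the left of P, so left-multiply by C⁻¹: P = C⁻¹(D + R).
det C = 5; the adjugate gives C⁻¹ = [[1, 1, -1], [0, 1, -3/5], [-1, 0, 3/5]].
P = C⁻¹(D + R) = [[1, 2], [-5, -2], [1, 3]].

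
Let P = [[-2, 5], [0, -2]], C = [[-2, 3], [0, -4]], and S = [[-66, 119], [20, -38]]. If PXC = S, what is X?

Left-multiply by P⁻¹ and right-multiply by C⁻¹: X = P⁻¹SC⁻¹.
det P = 4, so P⁻¹ = [[-1/2, -5/4], [0, -1/2]].
det C = 8, so C⁻¹ = [[-1/2, -3/8], [0, -1/4]].
P⁻¹S = [[8, -12], [-10, 19]].
X = (P⁻¹S)C⁻¹ = [[-4, 0], [5, -1]].

X = [[-4, 0], [5, -1]]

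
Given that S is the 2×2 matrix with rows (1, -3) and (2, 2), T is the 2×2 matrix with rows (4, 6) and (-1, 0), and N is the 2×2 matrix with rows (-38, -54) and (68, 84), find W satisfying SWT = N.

W = [[3, -4], [4, -2]]

Left-multiply by S⁻¹ and right-multiply by T⁻¹: W = S⁻¹NT⁻¹.
S has determinant 8; S⁻¹ = [[1/4, 3/8], [-1/4, 1/8]].
det T = 6; the adjugate gives T⁻¹ = [[0, -1], [1/6, 2/3]].
S⁻¹N = [[16, 18], [18, 24]].
W = (S⁻¹N)T⁻¹ = [[3, -4], [4, -2]].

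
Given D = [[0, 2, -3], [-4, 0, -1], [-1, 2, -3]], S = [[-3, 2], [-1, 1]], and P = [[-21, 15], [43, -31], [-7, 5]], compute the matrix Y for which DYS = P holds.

Y = [[4, 2], [-3, 0], [-4, -1]]

Isolating Y: multiply by D⁻¹ from the left and S⁻¹ from the right, so Y = D⁻¹PS⁻¹.
D has determinant 2; D⁻¹ = [[1, 0, -1], [-11/2, -3/2, 6], [-4, -1, 4]].
det S = -1, so S⁻¹ = [[-1, 2], [-1, 3]].
D⁻¹P = [[-14, 10], [9, -6], [13, -9]].
Y = (D⁻¹P)S⁻¹ = [[4, 2], [-3, 0], [-4, -1]].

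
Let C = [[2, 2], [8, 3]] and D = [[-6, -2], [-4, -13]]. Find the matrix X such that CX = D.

Left-multiplying both sides by C⁻¹ gives X = C⁻¹D.
C has determinant -10; C⁻¹ = [[-3/10, 1/5], [4/5, -1/5]].
X = C⁻¹D = [[-3/10, 1/5], [4/5, -1/5]] · [[-6, -2], [-4, -13]] = [[1, -2], [-4, 1]].

X = [[1, -2], [-4, 1]]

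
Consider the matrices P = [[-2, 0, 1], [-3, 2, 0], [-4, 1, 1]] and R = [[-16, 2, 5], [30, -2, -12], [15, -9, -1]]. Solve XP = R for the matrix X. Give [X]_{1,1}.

P is on the right of X, so right-multiply by P⁻¹: X = RP⁻¹.
det P = 1, so P⁻¹ = [[2, 1, -2], [3, 2, -3], [5, 2, -4]].
X = RP⁻¹ = [[-16, 2, 5], [30, -2, -12], [15, -9, -1]] · [[2, 1, -2], [3, 2, -3], [5, 2, -4]] = [[-1, -2, 6], [-6, 2, -6], [-2, -5, 1]].

-1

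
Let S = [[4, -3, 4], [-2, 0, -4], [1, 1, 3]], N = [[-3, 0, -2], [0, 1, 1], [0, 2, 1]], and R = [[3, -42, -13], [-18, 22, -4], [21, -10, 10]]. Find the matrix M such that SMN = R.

M = [[-5, -3, 1], [-5, -4, 5], [1, 3, -4]]

Isolating M: multiply by S⁻¹ from the left and N⁻¹ from the right, so M = S⁻¹RN⁻¹.
det S = 2, so S⁻¹ = [[2, 13/2, 6], [1, 4, 4], [-1, -7/2, -3]].
N has determinant 3; N⁻¹ = [[-1/3, -4/3, 2/3], [0, -1, 1], [0, 2, -1]].
S⁻¹R = [[15, -1, 8], [15, 6, 11], [-3, -5, -3]].
M = (S⁻¹R)N⁻¹ = [[-5, -3, 1], [-5, -4, 5], [1, 3, -4]].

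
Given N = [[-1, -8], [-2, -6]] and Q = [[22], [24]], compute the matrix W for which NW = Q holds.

W = [[-6], [-2]]

Left-multiplying both sides by N⁻¹ gives W = N⁻¹Q.
det N = -10; the adjugate gives N⁻¹ = [[3/5, -4/5], [-1/5, 1/10]].
W = N⁻¹Q = [[3/5, -4/5], [-1/5, 1/10]] · [[22], [24]] = [[-6], [-2]].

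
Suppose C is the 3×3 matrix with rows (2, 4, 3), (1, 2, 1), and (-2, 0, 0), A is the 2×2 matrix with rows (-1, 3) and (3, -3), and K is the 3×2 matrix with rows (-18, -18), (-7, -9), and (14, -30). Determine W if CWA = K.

W = C⁻¹KA⁻¹ (apply C⁻¹ on the left and A⁻¹ on the right).
det C = 4, so C⁻¹ = [[0, 0, -1/2], [-1/2, 3/2, 1/4], [1, -2, 0]].
det A = -6; the adjugate gives A⁻¹ = [[1/2, 1/2], [1/2, 1/6]].
C⁻¹K = [[-7, 15], [2, -12], [-4, 0]].
W = (C⁻¹K)A⁻¹ = [[4, -1], [-5, -1], [-2, -2]].

W = [[4, -1], [-5, -1], [-2, -2]]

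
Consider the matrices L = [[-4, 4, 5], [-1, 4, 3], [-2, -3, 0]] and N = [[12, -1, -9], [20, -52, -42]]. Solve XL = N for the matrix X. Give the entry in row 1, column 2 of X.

Right-multiplying both sides by L⁻¹ gives X = NL⁻¹.
det L = -5, so L⁻¹ = [[-9/5, 3, 8/5], [6/5, -2, -7/5], [-11/5, 4, 12/5]].
X = NL⁻¹ = [[12, -1, -9], [20, -52, -42]] · [[-9/5, 3, 8/5], [6/5, -2, -7/5], [-11/5, 4, 12/5]] = [[-3, 2, -1], [-6, -4, 4]].

2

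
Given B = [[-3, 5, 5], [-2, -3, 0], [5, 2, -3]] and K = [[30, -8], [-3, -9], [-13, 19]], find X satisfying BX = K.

Left-multiplying both sides by B⁻¹ gives X = B⁻¹K.
det B = -2, so B⁻¹ = [[-9/2, -25/2, -15/2], [3, 8, 5], [-11/2, -31/2, -19/2]].
X = B⁻¹K = [[-9/2, -25/2, -15/2], [3, 8, 5], [-11/2, -31/2, -19/2]] · [[30, -8], [-3, -9], [-13, 19]] = [[0, 6], [1, -1], [5, 3]].

X = [[0, 6], [1, -1], [5, 3]]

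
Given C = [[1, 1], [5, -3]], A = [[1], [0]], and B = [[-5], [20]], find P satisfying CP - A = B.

P = [[1], [-5]]

CP = B + A = [[-4], [20]].
C is on the left of P, so left-multiply by C⁻¹: P = C⁻¹(B + A).
det C = -8, so C⁻¹ = [[3/8, 1/8], [5/8, -1/8]].
P = C⁻¹(B + A) = [[1], [-5]].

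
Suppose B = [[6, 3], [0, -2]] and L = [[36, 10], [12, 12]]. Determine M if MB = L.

M = [[6, 4], [2, -3]]

Since B sits to the right of M, M = LB⁻¹.
det B = -12, so B⁻¹ = [[1/6, 1/4], [0, -1/2]].
M = LB⁻¹ = [[36, 10], [12, 12]] · [[1/6, 1/4], [0, -1/2]] = [[6, 4], [2, -3]].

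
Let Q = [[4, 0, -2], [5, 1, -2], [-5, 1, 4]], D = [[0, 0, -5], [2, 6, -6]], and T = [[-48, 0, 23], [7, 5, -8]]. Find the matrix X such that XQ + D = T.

X = [[-2, -4, 4], [5, -2, 1]]

XQ = T − D = [[-48, 0, 28], [5, -1, -2]].
Right-multiplying both sides by Q⁻¹ gives X = (T − D)Q⁻¹.
det Q = 4, so Q⁻¹ = [[3/2, -1/2, 1/2], [-5/2, 3/2, -1/2], [5/2, -1, 1]].
X = (T − D)Q⁻¹ = [[-2, -4, 4], [5, -2, 1]].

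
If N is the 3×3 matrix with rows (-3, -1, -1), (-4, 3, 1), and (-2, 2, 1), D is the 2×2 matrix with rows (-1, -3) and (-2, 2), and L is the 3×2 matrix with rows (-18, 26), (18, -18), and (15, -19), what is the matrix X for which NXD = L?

Isolating X: multiply by N⁻¹ from the left and D⁻¹ from the right, so X = N⁻¹LD⁻¹.
det N = -3; the adjugate gives N⁻¹ = [[-1/3, 1/3, -2/3], [-2/3, 5/3, -7/3], [2/3, -8/3, 13/3]].
D has determinant -8; D⁻¹ = [[-1/4, -3/8], [-1/4, 1/8]].
N⁻¹L = [[2, -2], [7, -3], [5, -17]].
X = (N⁻¹L)D⁻¹ = [[0, -1], [-1, -3], [3, -4]].

X = [[0, -1], [-1, -3], [3, -4]]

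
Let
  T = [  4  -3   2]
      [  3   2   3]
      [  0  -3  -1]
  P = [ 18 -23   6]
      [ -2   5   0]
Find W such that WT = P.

W = [[3, 2, 6], [1, -2, -4]]

T is on the right of W, so right-multiply by T⁻¹: W = PT⁻¹.
T has determinant 1; T⁻¹ = [[7, -9, -13], [3, -4, -6], [-9, 12, 17]].
W = PT⁻¹ = [[18, -23, 6], [-2, 5, 0]] · [[7, -9, -13], [3, -4, -6], [-9, 12, 17]] = [[3, 2, 6], [1, -2, -4]].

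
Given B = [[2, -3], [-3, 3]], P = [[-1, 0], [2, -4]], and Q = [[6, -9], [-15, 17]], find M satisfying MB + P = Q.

M = [[2, -1], [-4, 3]]

MB = Q − P = [[7, -9], [-17, 21]].
Since B sits to the right of M, M = (Q − P)B⁻¹.
det B = -3, so B⁻¹ = [[-1, -1], [-1, -2/3]].
M = (Q − P)B⁻¹ = [[2, -1], [-4, 3]].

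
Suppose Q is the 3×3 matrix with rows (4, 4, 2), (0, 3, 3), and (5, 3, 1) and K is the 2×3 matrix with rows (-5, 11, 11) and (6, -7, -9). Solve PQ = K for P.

Since Q sits to the right of P, P = KQ⁻¹.
Q has determinant 6; Q⁻¹ = [[-1, 1/3, 1], [5/2, -1, -2], [-5/2, 4/3, 2]].
P = KQ⁻¹ = [[-5, 11, 11], [6, -7, -9]] · [[-1, 1/3, 1], [5/2, -1, -2], [-5/2, 4/3, 2]] = [[5, 2, -5], [-1, -3, 2]].

P = [[5, 2, -5], [-1, -3, 2]]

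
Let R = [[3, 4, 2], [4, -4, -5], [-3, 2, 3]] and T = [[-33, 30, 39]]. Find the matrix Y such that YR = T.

Y = [[0, -6, 3]]

R is on the right of Y, so right-multiply by R⁻¹: Y = TR⁻¹.
det R = -2, so R⁻¹ = [[1, 4, 6], [-3/2, -15/2, -23/2], [2, 9, 14]].
Y = TR⁻¹ = [[-33, 30, 39]] · [[1, 4, 6], [-3/2, -15/2, -23/2], [2, 9, 14]] = [[0, -6, 3]].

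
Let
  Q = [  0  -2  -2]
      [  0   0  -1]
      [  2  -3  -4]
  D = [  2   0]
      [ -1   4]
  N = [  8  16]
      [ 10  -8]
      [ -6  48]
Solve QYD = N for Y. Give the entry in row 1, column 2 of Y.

Y = Q⁻¹ND⁻¹ (apply Q⁻¹ on the left and D⁻¹ on the right).
det Q = 4, so Q⁻¹ = [[-3/4, -1/2, 1/2], [-1/2, 1, 0], [0, -1, 0]].
det D = 8; the adjugate gives D⁻¹ = [[1/2, 0], [1/8, 1/4]].
Q⁻¹N = [[-14, 16], [6, -16], [-10, 8]].
Y = (Q⁻¹N)D⁻¹ = [[-5, 4], [1, -4], [-4, 2]].

4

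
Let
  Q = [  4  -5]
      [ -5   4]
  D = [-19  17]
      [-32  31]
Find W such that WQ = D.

Right-multiplying both sides by Q⁻¹ gives W = DQ⁻¹.
det Q = -9, so Q⁻¹ = [[-4/9, -5/9], [-5/9, -4/9]].
W = DQ⁻¹ = [[-19, 17], [-32, 31]] · [[-4/9, -5/9], [-5/9, -4/9]] = [[-1, 3], [-3, 4]].

W = [[-1, 3], [-3, 4]]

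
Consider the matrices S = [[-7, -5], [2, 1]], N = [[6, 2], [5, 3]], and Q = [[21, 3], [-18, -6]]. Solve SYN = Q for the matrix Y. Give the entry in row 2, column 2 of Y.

2

Y = S⁻¹QN⁻¹ (apply S⁻¹ on the left and N⁻¹ on the right).
det S = 3, so S⁻¹ = [[1/3, 5/3], [-2/3, -7/3]].
N has determinant 8; N⁻¹ = [[3/8, -1/4], [-5/8, 3/4]].
S⁻¹Q = [[-23, -9], [28, 12]].
Y = (S⁻¹Q)N⁻¹ = [[-3, -1], [3, 2]].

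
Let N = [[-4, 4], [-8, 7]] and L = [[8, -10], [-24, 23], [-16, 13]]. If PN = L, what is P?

P = [[-6, 2], [4, 1], [-2, 3]]

Since N sits to the right of P, P = LN⁻¹.
det N = 4; the adjugate gives N⁻¹ = [[7/4, -1], [2, -1]].
P = LN⁻¹ = [[8, -10], [-24, 23], [-16, 13]] · [[7/4, -1], [2, -1]] = [[-6, 2], [4, 1], [-2, 3]].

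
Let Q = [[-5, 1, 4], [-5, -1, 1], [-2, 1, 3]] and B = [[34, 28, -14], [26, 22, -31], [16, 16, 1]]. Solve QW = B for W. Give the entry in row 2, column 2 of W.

Left-multiplying both sides by Q⁻¹ gives W = Q⁻¹B.
det Q = 5; the adjugate gives Q⁻¹ = [[-4/5, 1/5, 1], [13/5, -7/5, -3], [-7/5, 3/5, 2]].
W = Q⁻¹B = [[-4/5, 1/5, 1], [13/5, -7/5, -3], [-7/5, 3/5, 2]] · [[34, 28, -14], [26, 22, -31], [16, 16, 1]] = [[-6, -2, 6], [4, -6, 4], [0, 6, 3]].

-6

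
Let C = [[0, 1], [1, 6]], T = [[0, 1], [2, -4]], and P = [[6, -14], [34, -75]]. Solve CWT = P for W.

Left-multiply by C⁻¹ and right-multiply by T⁻¹: W = C⁻¹PT⁻¹.
det C = -1, so C⁻¹ = [[-6, 1], [1, 0]].
det T = -2; the adjugate gives T⁻¹ = [[2, 1/2], [1, 0]].
C⁻¹P = [[-2, 9], [6, -14]].
W = (C⁻¹P)T⁻¹ = [[5, -1], [-2, 3]].

W = [[5, -1], [-2, 3]]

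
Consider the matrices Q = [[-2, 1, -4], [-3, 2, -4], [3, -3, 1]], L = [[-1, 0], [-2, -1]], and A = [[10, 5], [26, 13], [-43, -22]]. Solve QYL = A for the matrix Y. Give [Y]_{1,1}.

4

Y = Q⁻¹AL⁻¹ (apply Q⁻¹ on the left and L⁻¹ on the right).
Q has determinant -1; Q⁻¹ = [[10, -11, -4], [9, -10, -4], [-3, 3, 1]].
det L = 1, so L⁻¹ = [[-1, 0], [2, -1]].
Q⁻¹A = [[-14, -5], [2, 3], [5, 2]].
Y = (Q⁻¹A)L⁻¹ = [[4, 5], [4, -3], [-1, -2]].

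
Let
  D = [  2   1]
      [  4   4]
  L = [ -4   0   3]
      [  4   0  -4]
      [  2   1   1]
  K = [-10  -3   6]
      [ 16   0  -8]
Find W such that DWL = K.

W = [[-3, -5, -3], [1, 4, 3]]

Isolating W: multiply by D⁻¹ from the left and L⁻¹ from the right, so W = D⁻¹KL⁻¹.
det D = 4, so D⁻¹ = [[1, -1/4], [-1, 1/2]].
det L = -4, so L⁻¹ = [[-1, -3/4, 0], [3, 5/2, 1], [-1, -1, 0]].
D⁻¹K = [[-14, -3, 8], [18, 3, -10]].
W = (D⁻¹K)L⁻¹ = [[-3, -5, -3], [1, 4, 3]].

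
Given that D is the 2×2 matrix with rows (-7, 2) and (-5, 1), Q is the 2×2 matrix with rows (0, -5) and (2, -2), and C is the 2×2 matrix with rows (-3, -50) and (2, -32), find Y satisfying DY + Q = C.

Y = [[-1, 5], [-5, -5]]

DY = C − Q = [[-3, -45], [0, -30]].
Since D multiplies Y on the left, Y = D⁻¹(C − Q).
D has determinant 3; D⁻¹ = [[1/3, -2/3], [5/3, -7/3]].
Y = D⁻¹(C − Q) = [[-1, 5], [-5, -5]].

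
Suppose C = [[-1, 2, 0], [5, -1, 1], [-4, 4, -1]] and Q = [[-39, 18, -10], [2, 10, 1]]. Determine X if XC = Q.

Right-multiplying both sides by C⁻¹ gives X = QC⁻¹.
C has determinant 5; C⁻¹ = [[-3/5, 2/5, 2/5], [1/5, 1/5, 1/5], [16/5, -4/5, -9/5]].
X = QC⁻¹ = [[-39, 18, -10], [2, 10, 1]] · [[-3/5, 2/5, 2/5], [1/5, 1/5, 1/5], [16/5, -4/5, -9/5]] = [[-5, -4, 6], [4, 2, 1]].

X = [[-5, -4, 6], [4, 2, 1]]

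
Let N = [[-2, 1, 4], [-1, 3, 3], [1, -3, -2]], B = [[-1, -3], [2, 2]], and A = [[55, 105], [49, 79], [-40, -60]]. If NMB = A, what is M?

M = N⁻¹AB⁻¹ (apply N⁻¹ on the left and B⁻¹ on the right).
det N = -5; the adjugate gives N⁻¹ = [[-3/5, 2, 9/5], [-1/5, 0, -2/5], [0, 1, 1]].
B has determinant 4; B⁻¹ = [[1/2, 3/4], [-1/2, -1/4]].
N⁻¹A = [[-7, -13], [5, 3], [9, 19]].
M = (N⁻¹A)B⁻¹ = [[3, -2], [1, 3], [-5, 2]].

M = [[3, -2], [1, 3], [-5, 2]]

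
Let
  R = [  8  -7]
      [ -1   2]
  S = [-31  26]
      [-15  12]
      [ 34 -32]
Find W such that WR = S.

Right-multiplying both sides by R⁻¹ gives W = SR⁻¹.
det R = 9, so R⁻¹ = [[2/9, 7/9], [1/9, 8/9]].
W = SR⁻¹ = [[-31, 26], [-15, 12], [34, -32]] · [[2/9, 7/9], [1/9, 8/9]] = [[-4, -1], [-2, -1], [4, -2]].

W = [[-4, -1], [-2, -1], [4, -2]]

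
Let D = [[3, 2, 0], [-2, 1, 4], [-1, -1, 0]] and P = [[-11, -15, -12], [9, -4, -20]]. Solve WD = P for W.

W = [[-5, -3, 2], [-2, -5, -5]]

D is on the right of W, so right-multiply by D⁻¹: W = PD⁻¹.
det D = 4, so D⁻¹ = [[1, 0, 2], [-1, 0, -3], [3/4, 1/4, 7/4]].
W = PD⁻¹ = [[-11, -15, -12], [9, -4, -20]] · [[1, 0, 2], [-1, 0, -3], [3/4, 1/4, 7/4]] = [[-5, -3, 2], [-2, -5, -5]].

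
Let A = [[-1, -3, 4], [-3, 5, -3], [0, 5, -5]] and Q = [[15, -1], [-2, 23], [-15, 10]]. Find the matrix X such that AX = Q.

X = [[-1, -3], [2, 4], [5, 2]]

Since A multiplies X on the left, X = A⁻¹Q.
det A = -5; the adjugate gives A⁻¹ = [[2, -1, 11/5], [3, -1, 3], [3, -1, 14/5]].
X = A⁻¹Q = [[2, -1, 11/5], [3, -1, 3], [3, -1, 14/5]] · [[15, -1], [-2, 23], [-15, 10]] = [[-1, -3], [2, 4], [5, 2]].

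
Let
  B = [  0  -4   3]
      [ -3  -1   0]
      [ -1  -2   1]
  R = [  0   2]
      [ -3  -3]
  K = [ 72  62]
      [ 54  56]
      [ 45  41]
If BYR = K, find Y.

Y = B⁻¹KR⁻¹ (apply B⁻¹ on the left and R⁻¹ on the right).
B has determinant 3; B⁻¹ = [[-1/3, -2/3, 1], [1, 1, -3], [5/3, 4/3, -4]].
det R = 6, so R⁻¹ = [[-1/2, -1/3], [1/2, 0]].
B⁻¹K = [[-15, -17], [-9, -5], [12, 14]].
Y = (B⁻¹K)R⁻¹ = [[-1, 5], [2, 3], [1, -4]].

Y = [[-1, 5], [2, 3], [1, -4]]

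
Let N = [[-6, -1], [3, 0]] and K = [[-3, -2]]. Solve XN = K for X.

X = [[2, 3]]

N is on the right of X, so right-multiply by N⁻¹: X = KN⁻¹.
det N = 3, so N⁻¹ = [[0, 1/3], [-1, -2]].
X = KN⁻¹ = [[-3, -2]] · [[0, 1/3], [-1, -2]] = [[2, 3]].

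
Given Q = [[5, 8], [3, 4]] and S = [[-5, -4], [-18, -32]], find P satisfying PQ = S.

Since Q sits to the right of P, P = SQ⁻¹.
Q has determinant -4; Q⁻¹ = [[-1, 2], [3/4, -5/4]].
P = SQ⁻¹ = [[-5, -4], [-18, -32]] · [[-1, 2], [3/4, -5/4]] = [[2, -5], [-6, 4]].

P = [[2, -5], [-6, 4]]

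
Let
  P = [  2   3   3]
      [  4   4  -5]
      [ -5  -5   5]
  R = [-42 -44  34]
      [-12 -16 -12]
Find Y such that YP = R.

Y = [[-2, -2, 6], [-4, 4, 4]]

Since P sits to the right of Y, Y = RP⁻¹.
P has determinant 5; P⁻¹ = [[-1, -6, -27/5], [1, 5, 22/5], [0, -1, -4/5]].
Y = RP⁻¹ = [[-42, -44, 34], [-12, -16, -12]] · [[-1, -6, -27/5], [1, 5, 22/5], [0, -1, -4/5]] = [[-2, -2, 6], [-4, 4, 4]].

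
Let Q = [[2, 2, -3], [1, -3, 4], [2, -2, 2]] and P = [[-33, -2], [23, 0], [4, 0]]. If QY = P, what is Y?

Y = [[-6, -1], [-3, -3], [5, -2]]

Since Q multiplies Y on the left, Y = Q⁻¹P.
det Q = 4; the adjugate gives Q⁻¹ = [[1/2, 1/2, -1/4], [3/2, 5/2, -11/4], [1, 2, -2]].
Y = Q⁻¹P = [[1/2, 1/2, -1/4], [3/2, 5/2, -11/4], [1, 2, -2]] · [[-33, -2], [23, 0], [4, 0]] = [[-6, -1], [-3, -3], [5, -2]].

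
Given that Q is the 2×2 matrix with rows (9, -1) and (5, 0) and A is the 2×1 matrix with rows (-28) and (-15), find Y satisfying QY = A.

Y = [[-3], [1]]

Q is on the left of Y, so left-multiply by Q⁻¹: Y = Q⁻¹A.
Q has determinant 5; Q⁻¹ = [[0, 1/5], [-1, 9/5]].
Y = Q⁻¹A = [[0, 1/5], [-1, 9/5]] · [[-28], [-15]] = [[-3], [1]].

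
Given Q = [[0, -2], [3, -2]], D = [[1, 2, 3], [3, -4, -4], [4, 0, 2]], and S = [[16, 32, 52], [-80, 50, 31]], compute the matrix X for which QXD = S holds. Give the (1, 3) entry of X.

-5

X = Q⁻¹SD⁻¹ (apply Q⁻¹ on the left and D⁻¹ on the right).
det Q = 6, so Q⁻¹ = [[-1/3, 1/3], [-1/2, 0]].
det D = -4, so D⁻¹ = [[2, 1, -1], [11/2, 5/2, -13/4], [-4, -2, 5/2]].
Q⁻¹S = [[-32, 6, -7], [-8, -16, -26]].
X = (Q⁻¹S)D⁻¹ = [[-3, -3, -5], [0, 4, -5]].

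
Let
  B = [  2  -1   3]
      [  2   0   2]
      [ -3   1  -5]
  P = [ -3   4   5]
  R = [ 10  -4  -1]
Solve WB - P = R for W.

W = [[3, 5, 3]]

WB = R + P = [[7, 0, 4]].
B is on the right of W, so right-multiply by B⁻¹: W = (R + P)B⁻¹.
det B = -2, so B⁻¹ = [[1, 1, 1], [-2, 1/2, -1], [-1, -1/2, -1]].
W = (R + P)B⁻¹ = [[3, 5, 3]].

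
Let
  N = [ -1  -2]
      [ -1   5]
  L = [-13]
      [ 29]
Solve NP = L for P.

N is on the left of P, so left-multiply by N⁻¹: P = N⁻¹L.
det N = -7; the adjugate gives N⁻¹ = [[-5/7, -2/7], [-1/7, 1/7]].
P = N⁻¹L = [[-5/7, -2/7], [-1/7, 1/7]] · [[-13], [29]] = [[1], [6]].

P = [[1], [6]]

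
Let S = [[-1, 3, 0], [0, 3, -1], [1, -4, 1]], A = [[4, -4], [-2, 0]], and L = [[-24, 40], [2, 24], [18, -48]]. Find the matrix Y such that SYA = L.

Y = S⁻¹LA⁻¹ (apply S⁻¹ on the left and A⁻¹ on the right).
det S = -2; the adjugate gives S⁻¹ = [[1/2, 3/2, 3/2], [1/2, 1/2, 1/2], [3/2, 1/2, 3/2]].
A has determinant -8; A⁻¹ = [[0, -1/2], [-1/4, -1/2]].
S⁻¹L = [[18, -16], [-2, 8], [-8, 0]].
Y = (S⁻¹L)A⁻¹ = [[4, -1], [-2, -3], [0, 4]].

Y = [[4, -1], [-2, -3], [0, 4]]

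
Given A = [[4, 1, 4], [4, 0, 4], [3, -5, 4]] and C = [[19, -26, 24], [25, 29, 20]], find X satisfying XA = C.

Right-multiplying both sides by A⁻¹ gives X = CA⁻¹.
det A = -4, so A⁻¹ = [[-5, 6, -1], [1, -1, 0], [5, -23/4, 1]].
X = CA⁻¹ = [[19, -26, 24], [25, 29, 20]] · [[-5, 6, -1], [1, -1, 0], [5, -23/4, 1]] = [[-1, 2, 5], [4, 6, -5]].

X = [[-1, 2, 5], [4, 6, -5]]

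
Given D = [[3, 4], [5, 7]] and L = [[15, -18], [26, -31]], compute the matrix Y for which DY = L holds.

D is on the left of Y, so left-multiply by D⁻¹: Y = D⁻¹L.
det D = 1; the adjugate gives D⁻¹ = [[7, -4], [-5, 3]].
Y = D⁻¹L = [[7, -4], [-5, 3]] · [[15, -18], [26, -31]] = [[1, -2], [3, -3]].

Y = [[1, -2], [3, -3]]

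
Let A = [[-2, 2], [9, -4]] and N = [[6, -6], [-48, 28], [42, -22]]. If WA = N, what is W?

W = [[-3, 0], [6, -4], [-3, 4]]

A is on the right of W, so right-multiply by A⁻¹: W = NA⁻¹.
A has determinant -10; A⁻¹ = [[2/5, 1/5], [9/10, 1/5]].
W = NA⁻¹ = [[6, -6], [-48, 28], [42, -22]] · [[2/5, 1/5], [9/10, 1/5]] = [[-3, 0], [6, -4], [-3, 4]].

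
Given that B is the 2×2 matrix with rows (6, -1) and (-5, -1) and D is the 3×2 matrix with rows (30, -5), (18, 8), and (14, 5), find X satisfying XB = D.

Since B sits to the right of X, X = DB⁻¹.
det B = -11; the adjugate gives B⁻¹ = [[1/11, -1/11], [-5/11, -6/11]].
X = DB⁻¹ = [[30, -5], [18, 8], [14, 5]] · [[1/11, -1/11], [-5/11, -6/11]] = [[5, 0], [-2, -6], [-1, -4]].

X = [[5, 0], [-2, -6], [-1, -4]]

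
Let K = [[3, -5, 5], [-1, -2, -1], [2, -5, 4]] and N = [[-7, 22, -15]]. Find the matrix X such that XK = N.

X = [[0, -1, -4]]

Right-multiplying both sides by K⁻¹ gives X = NK⁻¹.
K has determinant -4; K⁻¹ = [[13/4, 5/4, -15/4], [-1/2, -1/2, 1/2], [-9/4, -5/4, 11/4]].
X = NK⁻¹ = [[-7, 22, -15]] · [[13/4, 5/4, -15/4], [-1/2, -1/2, 1/2], [-9/4, -5/4, 11/4]] = [[0, -1, -4]].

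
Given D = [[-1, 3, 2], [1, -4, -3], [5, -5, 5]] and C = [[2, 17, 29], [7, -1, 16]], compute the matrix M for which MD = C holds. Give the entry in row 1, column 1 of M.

Right-multiplying both sides by D⁻¹ gives M = CD⁻¹.
D has determinant 5; D⁻¹ = [[-7, -5, -1/5], [-4, -3, -1/5], [3, 2, 1/5]].
M = CD⁻¹ = [[2, 17, 29], [7, -1, 16]] · [[-7, -5, -1/5], [-4, -3, -1/5], [3, 2, 1/5]] = [[5, -3, 2], [3, 0, 2]].

5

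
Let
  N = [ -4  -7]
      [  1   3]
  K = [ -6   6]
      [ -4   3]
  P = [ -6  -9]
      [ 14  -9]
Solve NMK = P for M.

M = N⁻¹PK⁻¹ (apply N⁻¹ on the left and K⁻¹ on the right).
N has determinant -5; N⁻¹ = [[-3/5, -7/5], [1/5, 4/5]].
det K = 6; the adjugate gives K⁻¹ = [[1/2, -1], [2/3, -1]].
N⁻¹P = [[-16, 18], [10, -9]].
M = (N⁻¹P)K⁻¹ = [[4, -2], [-1, -1]].

M = [[4, -2], [-1, -1]]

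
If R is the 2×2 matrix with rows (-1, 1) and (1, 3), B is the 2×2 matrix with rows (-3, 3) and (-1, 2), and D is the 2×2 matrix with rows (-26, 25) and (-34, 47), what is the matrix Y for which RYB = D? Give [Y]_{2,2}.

3

Left-multiply by R⁻¹ and right-multiply by B⁻¹: Y = R⁻¹DB⁻¹.
det R = -4; the adjugate gives R⁻¹ = [[-3/4, 1/4], [1/4, 1/4]].
det B = -3; the adjugate gives B⁻¹ = [[-2/3, 1], [-1/3, 1]].
R⁻¹D = [[11, -7], [-15, 18]].
Y = (R⁻¹D)B⁻¹ = [[-5, 4], [4, 3]].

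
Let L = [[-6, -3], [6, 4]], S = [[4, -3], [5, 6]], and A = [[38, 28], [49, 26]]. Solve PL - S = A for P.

P = [[-3, 4], [-4, 5]]

PL = A + S = [[42, 25], [54, 32]].
L is on the right of P, so right-multiply by L⁻¹: P = (A + S)L⁻¹.
det L = -6, so L⁻¹ = [[-2/3, -1/2], [1, 1]].
P = (A + S)L⁻¹ = [[-3, 4], [-4, 5]].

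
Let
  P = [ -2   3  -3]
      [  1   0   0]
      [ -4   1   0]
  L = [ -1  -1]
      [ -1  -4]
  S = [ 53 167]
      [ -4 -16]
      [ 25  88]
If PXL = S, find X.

Isolating X: multiply by P⁻¹ from the left and L⁻¹ from the right, so X = P⁻¹SL⁻¹.
P has determinant -3; P⁻¹ = [[0, 1, 0], [0, 4, 1], [-1/3, 10/3, 1]].
det L = 3, so L⁻¹ = [[-4/3, 1/3], [1/3, -1/3]].
P⁻¹S = [[-4, -16], [9, 24], [-6, -21]].
X = (P⁻¹S)L⁻¹ = [[0, 4], [-4, -5], [1, 5]].

X = [[0, 4], [-4, -5], [1, 5]]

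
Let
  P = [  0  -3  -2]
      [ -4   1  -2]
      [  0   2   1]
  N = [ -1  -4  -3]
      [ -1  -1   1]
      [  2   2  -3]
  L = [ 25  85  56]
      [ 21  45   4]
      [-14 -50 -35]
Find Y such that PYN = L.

Isolating Y: multiply by P⁻¹ from the left and N⁻¹ from the right, so Y = P⁻¹LN⁻¹.
det P = 4; the adjugate gives P⁻¹ = [[5/4, -1/4, 2], [1, 0, 2], [-2, 0, -3]].
N has determinant 3; N⁻¹ = [[1/3, -6, -7/3], [-1/3, 3, 4/3], [0, -2, -1]].
P⁻¹L = [[-2, -5, -1], [-3, -15, -14], [-8, -20, -7]].
Y = (P⁻¹L)N⁻¹ = [[1, -1, -1], [4, 1, 1], [4, 2, -1]].

Y = [[1, -1, -1], [4, 1, 1], [4, 2, -1]]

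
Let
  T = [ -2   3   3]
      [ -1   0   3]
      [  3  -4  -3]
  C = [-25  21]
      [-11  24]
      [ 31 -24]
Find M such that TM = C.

Since T multiplies M on the left, M = T⁻¹C.
T has determinant 6; T⁻¹ = [[2, -1/2, 3/2], [1, -1/2, 1/2], [2/3, 1/6, 1/2]].
M = T⁻¹C = [[2, -1/2, 3/2], [1, -1/2, 1/2], [2/3, 1/6, 1/2]] · [[-25, 21], [-11, 24], [31, -24]] = [[2, -6], [-4, -3], [-3, 6]].

M = [[2, -6], [-4, -3], [-3, 6]]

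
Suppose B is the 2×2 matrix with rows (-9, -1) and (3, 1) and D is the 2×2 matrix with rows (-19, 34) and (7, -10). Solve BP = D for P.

P = [[2, -4], [1, 2]]

Since B multiplies P on the left, P = B⁻¹D.
det B = -6; the adjugate gives B⁻¹ = [[-1/6, -1/6], [1/2, 3/2]].
P = B⁻¹D = [[-1/6, -1/6], [1/2, 3/2]] · [[-19, 34], [7, -10]] = [[2, -4], [1, 2]].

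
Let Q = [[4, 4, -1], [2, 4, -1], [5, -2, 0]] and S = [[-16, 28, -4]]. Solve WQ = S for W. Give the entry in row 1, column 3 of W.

Since Q sits to the right of W, W = SQ⁻¹.
Q has determinant -4; Q⁻¹ = [[1/2, -1/2, 0], [5/4, -5/4, -1/2], [6, -7, -2]].
W = SQ⁻¹ = [[-16, 28, -4]] · [[1/2, -1/2, 0], [5/4, -5/4, -1/2], [6, -7, -2]] = [[3, 1, -6]].

-6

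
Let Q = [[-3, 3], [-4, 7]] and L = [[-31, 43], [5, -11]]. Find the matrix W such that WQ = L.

W = [[5, 4], [1, -2]]

Q is on the right of W, so right-multiply by Q⁻¹: W = LQ⁻¹.
det Q = -9, so Q⁻¹ = [[-7/9, 1/3], [-4/9, 1/3]].
W = LQ⁻¹ = [[-31, 43], [5, -11]] · [[-7/9, 1/3], [-4/9, 1/3]] = [[5, 4], [1, -2]].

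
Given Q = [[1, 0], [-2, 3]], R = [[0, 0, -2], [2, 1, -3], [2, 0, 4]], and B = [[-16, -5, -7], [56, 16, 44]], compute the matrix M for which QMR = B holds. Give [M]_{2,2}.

2

Left-multiply by Q⁻¹ and right-multiply by R⁻¹: M = Q⁻¹BR⁻¹.
Q has determinant 3; Q⁻¹ = [[1, 0], [2/3, 1/3]].
det R = 4; the adjugate gives R⁻¹ = [[1, 0, 1/2], [-7/2, 1, -1], [-1/2, 0, 0]].
Q⁻¹B = [[-16, -5, -7], [8, 2, 10]].
M = (Q⁻¹B)R⁻¹ = [[5, -5, -3], [-4, 2, 2]].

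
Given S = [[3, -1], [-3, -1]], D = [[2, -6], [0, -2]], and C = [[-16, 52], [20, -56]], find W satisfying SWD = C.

W = [[-3, 0], [-1, 2]]

Left-multiply by S⁻¹ and right-multiply by D⁻¹: W = S⁻¹CD⁻¹.
det S = -6; the adjugate gives S⁻¹ = [[1/6, -1/6], [-1/2, -1/2]].
det D = -4; the adjugate gives D⁻¹ = [[1/2, -3/2], [0, -1/2]].
S⁻¹C = [[-6, 18], [-2, 2]].
W = (S⁻¹C)D⁻¹ = [[-3, 0], [-1, 2]].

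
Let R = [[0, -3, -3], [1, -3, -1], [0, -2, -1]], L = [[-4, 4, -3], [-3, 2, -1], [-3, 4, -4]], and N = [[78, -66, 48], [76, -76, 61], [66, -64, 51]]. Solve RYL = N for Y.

Y = [[0, 5, 5], [4, 3, 5], [-5, 4, -2]]

Y = R⁻¹NL⁻¹ (apply R⁻¹ on the left and L⁻¹ on the right).
R has determinant 3; R⁻¹ = [[1/3, 1, -2], [1/3, 0, -1], [-2/3, 0, 1]].
L has determinant -2; L⁻¹ = [[2, -2, -1], [9/2, -7/2, -5/2], [3, -2, -2]].
R⁻¹N = [[-30, 30, -25], [-40, 42, -35], [14, -20, 19]].
Y = (R⁻¹N)L⁻¹ = [[0, 5, 5], [4, 3, 5], [-5, 4, -2]].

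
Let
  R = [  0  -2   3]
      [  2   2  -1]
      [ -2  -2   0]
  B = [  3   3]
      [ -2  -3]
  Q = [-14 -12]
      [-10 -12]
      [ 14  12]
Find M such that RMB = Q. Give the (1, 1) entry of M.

0

Isolating M: multiply by R⁻¹ from the left and B⁻¹ from the right, so M = R⁻¹QB⁻¹.
R has determinant -4; R⁻¹ = [[1/2, 3/2, 1], [-1/2, -3/2, -3/2], [0, -1, -1]].
det B = -3; the adjugate gives B⁻¹ = [[1, 1], [-2/3, -1]].
R⁻¹Q = [[-8, -12], [1, 6], [-4, 0]].
M = (R⁻¹Q)B⁻¹ = [[0, 4], [-3, -5], [-4, -4]].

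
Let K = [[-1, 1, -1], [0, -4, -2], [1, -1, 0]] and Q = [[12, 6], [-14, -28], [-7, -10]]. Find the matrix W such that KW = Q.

W = [[-1, -5], [6, 5], [-5, 4]]

Left-multiplying both sides by K⁻¹ gives W = K⁻¹Q.
K has determinant -4; K⁻¹ = [[1/2, -1/4, 3/2], [1/2, -1/4, 1/2], [-1, 0, -1]].
W = K⁻¹Q = [[1/2, -1/4, 3/2], [1/2, -1/4, 1/2], [-1, 0, -1]] · [[12, 6], [-14, -28], [-7, -10]] = [[-1, -5], [6, 5], [-5, 4]].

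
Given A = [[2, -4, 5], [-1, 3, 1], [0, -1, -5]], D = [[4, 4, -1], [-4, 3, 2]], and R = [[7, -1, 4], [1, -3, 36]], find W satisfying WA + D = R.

W = [[4, 5, 4], [2, -1, -5]]

WA = R − D = [[3, -5, 5], [5, -6, 34]].
Since A sits to the right of W, W = (R − D)A⁻¹.
A has determinant -3; A⁻¹ = [[14/3, 25/3, 19/3], [5/3, 10/3, 7/3], [-1/3, -2/3, -2/3]].
W = (R − D)A⁻¹ = [[4, 5, 4], [2, -1, -5]].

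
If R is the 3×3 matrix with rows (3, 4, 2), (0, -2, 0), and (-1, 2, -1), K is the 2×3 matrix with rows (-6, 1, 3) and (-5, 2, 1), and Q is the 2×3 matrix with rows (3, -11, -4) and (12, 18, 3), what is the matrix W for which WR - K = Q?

W = [[-2, -2, -3], [3, -2, 2]]

WR = Q + K = [[-3, -10, -1], [7, 20, 4]].
Right-multiplying both sides by R⁻¹ gives W = (Q + K)R⁻¹.
det R = 2, so R⁻¹ = [[1, 4, 2], [0, -1/2, 0], [-1, -5, -3]].
W = (Q + K)R⁻¹ = [[-2, -2, -3], [3, -2, 2]].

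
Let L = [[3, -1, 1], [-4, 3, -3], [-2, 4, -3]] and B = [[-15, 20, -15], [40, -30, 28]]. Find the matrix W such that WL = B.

W = [[-3, -1, 5], [4, -6, -2]]

L is on the right of W, so right-multiply by L⁻¹: W = BL⁻¹.
L has determinant 5; L⁻¹ = [[3/5, 1/5, 0], [-6/5, -7/5, 1], [-2, -2, 1]].
W = BL⁻¹ = [[-15, 20, -15], [40, -30, 28]] · [[3/5, 1/5, 0], [-6/5, -7/5, 1], [-2, -2, 1]] = [[-3, -1, 5], [4, -6, -2]].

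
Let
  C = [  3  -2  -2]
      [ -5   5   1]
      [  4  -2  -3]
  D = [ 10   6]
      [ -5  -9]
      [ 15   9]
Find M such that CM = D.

Since C multiplies M on the left, M = C⁻¹D.
det C = 3; the adjugate gives C⁻¹ = [[-13/3, -2/3, 8/3], [-11/3, -1/3, 7/3], [-10/3, -2/3, 5/3]].
M = C⁻¹D = [[-13/3, -2/3, 8/3], [-11/3, -1/3, 7/3], [-10/3, -2/3, 5/3]] · [[10, 6], [-5, -9], [15, 9]] = [[0, 4], [0, 2], [-5, 1]].

M = [[0, 4], [0, 2], [-5, 1]]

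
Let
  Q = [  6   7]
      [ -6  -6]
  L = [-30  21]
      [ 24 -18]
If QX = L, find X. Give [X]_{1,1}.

Since Q multiplies X on the left, X = Q⁻¹L.
det Q = 6; the adjugate gives Q⁻¹ = [[-1, -7/6], [1, 1]].
X = Q⁻¹L = [[-1, -7/6], [1, 1]] · [[-30, 21], [24, -18]] = [[2, 0], [-6, 3]].

2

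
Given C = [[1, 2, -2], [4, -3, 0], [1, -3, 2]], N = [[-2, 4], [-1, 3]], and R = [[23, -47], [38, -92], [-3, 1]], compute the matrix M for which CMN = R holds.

M = [[-5, -1], [-3, 4], [0, 4]]

Isolating M: multiply by C⁻¹ from the left and N⁻¹ from the right, so M = C⁻¹RN⁻¹.
det C = -4; the adjugate gives C⁻¹ = [[3/2, -1/2, 3/2], [2, -1, 2], [9/4, -5/4, 11/4]].
N has determinant -2; N⁻¹ = [[-3/2, 2], [-1/2, 1]].
C⁻¹R = [[11, -23], [2, 0], [-4, 12]].
M = (C⁻¹R)N⁻¹ = [[-5, -1], [-3, 4], [0, 4]].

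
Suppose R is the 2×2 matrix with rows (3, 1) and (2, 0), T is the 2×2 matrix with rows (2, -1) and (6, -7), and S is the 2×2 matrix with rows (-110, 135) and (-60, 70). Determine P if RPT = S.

P = R⁻¹ST⁻¹ (apply R⁻¹ on the left and T⁻¹ on the right).
det R = -2; the adjugate gives R⁻¹ = [[0, 1/2], [1, -3/2]].
det T = -8; the adjugate gives T⁻¹ = [[7/8, -1/8], [3/4, -1/4]].
R⁻¹S = [[-30, 35], [-20, 30]].
P = (R⁻¹S)T⁻¹ = [[0, -5], [5, -5]].

P = [[0, -5], [5, -5]]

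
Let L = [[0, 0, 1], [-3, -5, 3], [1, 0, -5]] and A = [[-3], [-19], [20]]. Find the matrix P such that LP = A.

L is on the left of P, so left-multiply by L⁻¹: P = L⁻¹A.
det L = 5, so L⁻¹ = [[5, 0, 1], [-12/5, -1/5, -3/5], [1, 0, 0]].
P = L⁻¹A = [[5, 0, 1], [-12/5, -1/5, -3/5], [1, 0, 0]] · [[-3], [-19], [20]] = [[5], [-1], [-3]].

P = [[5], [-1], [-3]]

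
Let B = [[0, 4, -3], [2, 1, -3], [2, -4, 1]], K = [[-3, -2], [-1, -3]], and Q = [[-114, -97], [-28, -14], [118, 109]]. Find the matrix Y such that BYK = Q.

Y = B⁻¹QK⁻¹ (apply B⁻¹ on the left and K⁻¹ on the right).
det B = -2; the adjugate gives B⁻¹ = [[11/2, -4, 9/2], [4, -3, 3], [5, -4, 4]].
K has determinant 7; K⁻¹ = [[-3/7, 2/7], [1/7, -3/7]].
B⁻¹Q = [[16, 13], [-18, -19], [14, 7]].
Y = (B⁻¹Q)K⁻¹ = [[-5, -1], [5, 3], [-5, 1]].

Y = [[-5, -1], [5, 3], [-5, 1]]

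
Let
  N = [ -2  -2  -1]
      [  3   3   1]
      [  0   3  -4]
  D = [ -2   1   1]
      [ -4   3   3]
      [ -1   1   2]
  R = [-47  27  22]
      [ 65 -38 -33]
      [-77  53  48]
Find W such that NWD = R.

W = [[-2, -5, -5], [-3, 3, 5], [-4, -2, 5]]

Left-multiply by N⁻¹ and right-multiply by D⁻¹: W = N⁻¹RD⁻¹.
N has determinant -3; N⁻¹ = [[5, 11/3, -1/3], [-4, -8/3, 1/3], [-3, -2, 0]].
det D = -2, so D⁻¹ = [[-3/2, 1/2, 0], [-5/2, 3/2, -1], [1/2, -1/2, 1]].
N⁻¹R = [[29, -22, -27], [-11, 11, 16], [11, -5, 0]].
W = (N⁻¹R)D⁻¹ = [[-2, -5, -5], [-3, 3, 5], [-4, -2, 5]].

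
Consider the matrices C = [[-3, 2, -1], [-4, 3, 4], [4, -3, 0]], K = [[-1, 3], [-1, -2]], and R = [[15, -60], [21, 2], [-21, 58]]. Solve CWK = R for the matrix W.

Left-multiply by C⁻¹ and right-multiply by K⁻¹: W = C⁻¹RK⁻¹.
C has determinant -4; C⁻¹ = [[-3, -3/4, -11/4], [-4, -1, -4], [0, 1/4, 1/4]].
det K = 5, so K⁻¹ = [[-2/5, -3/5], [1/5, -1/5]].
C⁻¹R = [[-3, 19], [3, 6], [0, 15]].
W = (C⁻¹R)K⁻¹ = [[5, -2], [0, -3], [3, -3]].

W = [[5, -2], [0, -3], [3, -3]]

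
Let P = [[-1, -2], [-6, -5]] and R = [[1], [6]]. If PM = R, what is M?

Left-multiplying both sides by P⁻¹ gives M = P⁻¹R.
det P = -7, so P⁻¹ = [[5/7, -2/7], [-6/7, 1/7]].
M = P⁻¹R = [[5/7, -2/7], [-6/7, 1/7]] · [[1], [6]] = [[-1], [0]].

M = [[-1], [0]]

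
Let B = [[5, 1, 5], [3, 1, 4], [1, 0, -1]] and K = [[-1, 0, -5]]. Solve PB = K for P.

P = [[-2, 2, 3]]

Right-multiplying both sides by B⁻¹ gives P = KB⁻¹.
det B = -3; the adjugate gives B⁻¹ = [[1/3, -1/3, 1/3], [-7/3, 10/3, 5/3], [1/3, -1/3, -2/3]].
P = KB⁻¹ = [[-1, 0, -5]] · [[1/3, -1/3, 1/3], [-7/3, 10/3, 5/3], [1/3, -1/3, -2/3]] = [[-2, 2, 3]].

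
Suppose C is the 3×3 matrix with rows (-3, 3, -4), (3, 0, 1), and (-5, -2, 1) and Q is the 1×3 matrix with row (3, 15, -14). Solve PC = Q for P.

Right-multiplying both sides by C⁻¹ gives P = QC⁻¹.
C has determinant -6; C⁻¹ = [[-1/3, -5/6, -1/2], [4/3, 23/6, 3/2], [1, 7/2, 3/2]].
P = QC⁻¹ = [[3, 15, -14]] · [[-1/3, -5/6, -1/2], [4/3, 23/6, 3/2], [1, 7/2, 3/2]] = [[5, 6, 0]].

P = [[5, 6, 0]]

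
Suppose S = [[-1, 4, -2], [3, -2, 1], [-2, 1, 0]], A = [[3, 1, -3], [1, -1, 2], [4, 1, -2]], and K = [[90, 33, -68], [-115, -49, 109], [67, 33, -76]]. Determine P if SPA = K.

Left-multiply by S⁻¹ and right-multiply by A⁻¹: P = S⁻¹KA⁻¹.
S has determinant -5; S⁻¹ = [[1/5, 2/5, 0], [2/5, 4/5, 1], [1/5, 7/5, 2]].
A has determinant -5; A⁻¹ = [[0, 1/5, 1/5], [-2, -6/5, 9/5], [-1, -1/5, 4/5]].
S⁻¹K = [[-28, -13, 30], [11, 7, -16], [-9, 4, -13]].
P = (S⁻¹K)A⁻¹ = [[-4, 4, -5], [2, -3, 2], [5, -4, -5]].

P = [[-4, 4, -5], [2, -3, 2], [5, -4, -5]]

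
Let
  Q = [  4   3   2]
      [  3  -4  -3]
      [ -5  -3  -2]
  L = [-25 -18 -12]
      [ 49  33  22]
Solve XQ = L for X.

X = [[-5, 0, 1], [6, 0, -5]]

Q is on the right of X, so right-multiply by Q⁻¹: X = LQ⁻¹.
det Q = 1, so Q⁻¹ = [[-1, 0, -1], [21, 2, 18], [-29, -3, -25]].
X = LQ⁻¹ = [[-25, -18, -12], [49, 33, 22]] · [[-1, 0, -1], [21, 2, 18], [-29, -3, -25]] = [[-5, 0, 1], [6, 0, -5]].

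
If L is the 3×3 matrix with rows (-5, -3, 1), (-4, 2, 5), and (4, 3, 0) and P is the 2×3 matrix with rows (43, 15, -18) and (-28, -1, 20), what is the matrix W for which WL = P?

Right-multiplying both sides by L⁻¹ gives W = PL⁻¹.
det L = -5, so L⁻¹ = [[3, -3/5, 17/5], [-4, 4/5, -21/5], [4, -3/5, 22/5]].
W = PL⁻¹ = [[43, 15, -18], [-28, -1, 20]] · [[3, -3/5, 17/5], [-4, 4/5, -21/5], [4, -3/5, 22/5]] = [[-3, -3, 4], [0, 4, -3]].

W = [[-3, -3, 4], [0, 4, -3]]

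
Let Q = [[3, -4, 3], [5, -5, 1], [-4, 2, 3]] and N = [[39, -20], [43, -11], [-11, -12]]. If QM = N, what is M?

M = [[2, -2], [-6, -1], [3, -6]]

Q is on the left of M, so left-multiply by Q⁻¹: M = Q⁻¹N.
det Q = -5; the adjugate gives Q⁻¹ = [[17/5, -18/5, -11/5], [19/5, -21/5, -12/5], [2, -2, -1]].
M = Q⁻¹N = [[17/5, -18/5, -11/5], [19/5, -21/5, -12/5], [2, -2, -1]] · [[39, -20], [43, -11], [-11, -12]] = [[2, -2], [-6, -1], [3, -6]].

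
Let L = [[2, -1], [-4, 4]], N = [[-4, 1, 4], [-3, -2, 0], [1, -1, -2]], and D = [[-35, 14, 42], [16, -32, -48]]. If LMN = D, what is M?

Left-multiply by L⁻¹ and right-multiply by N⁻¹: M = L⁻¹DN⁻¹.
det L = 4, so L⁻¹ = [[1, 1/4], [1, 1/2]].
N has determinant -2; N⁻¹ = [[-2, 1, -4], [3, -2, 6], [-5/2, 3/2, -11/2]].
L⁻¹D = [[-31, 6, 30], [-27, -2, 18]].
M = (L⁻¹D)N⁻¹ = [[5, 2, -5], [3, 4, -3]].

M = [[5, 2, -5], [3, 4, -3]]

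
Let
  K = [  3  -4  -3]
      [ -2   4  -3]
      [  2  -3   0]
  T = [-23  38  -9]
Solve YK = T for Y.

Since K sits to the right of Y, Y = TK⁻¹.
det K = 3; the adjugate gives K⁻¹ = [[-3, 3, 8], [-2, 2, 5], [-2/3, 1/3, 4/3]].
Y = TK⁻¹ = [[-23, 38, -9]] · [[-3, 3, 8], [-2, 2, 5], [-2/3, 1/3, 4/3]] = [[-1, 4, -6]].

Y = [[-1, 4, -6]]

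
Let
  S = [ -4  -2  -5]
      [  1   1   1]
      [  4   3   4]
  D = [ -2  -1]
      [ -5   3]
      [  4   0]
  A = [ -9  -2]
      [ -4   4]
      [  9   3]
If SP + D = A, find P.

SP = A − D = [[-7, -1], [1, 1], [5, 3]].
S is on the left of P, so left-multiply by S⁻¹: P = S⁻¹(A − D).
det S = 1; the adjugate gives S⁻¹ = [[1, -7, 3], [0, 4, -1], [-1, 4, -2]].
P = S⁻¹(A − D) = [[1, 1], [-1, 1], [1, -1]].

P = [[1, 1], [-1, 1], [1, -1]]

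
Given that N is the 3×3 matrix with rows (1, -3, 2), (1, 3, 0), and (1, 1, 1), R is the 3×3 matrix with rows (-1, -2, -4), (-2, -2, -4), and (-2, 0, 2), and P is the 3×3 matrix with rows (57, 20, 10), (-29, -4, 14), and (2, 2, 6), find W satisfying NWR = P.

W = [[-3, -4, 2], [0, 3, 3], [5, -2, -4]]

Left-multiply by N⁻¹ and right-multiply by R⁻¹: W = N⁻¹PR⁻¹.
det N = 2; the adjugate gives N⁻¹ = [[3/2, 5/2, -3], [-1/2, -1/2, 1], [-1, -2, 3]].
det R = -4; the adjugate gives R⁻¹ = [[1, -1, 0], [-3, 5/2, -1], [1, -1, 1/2]].
N⁻¹P = [[7, 14, 32], [-12, -6, -6], [7, -6, -20]].
W = (N⁻¹P)R⁻¹ = [[-3, -4, 2], [0, 3, 3], [5, -2, -4]].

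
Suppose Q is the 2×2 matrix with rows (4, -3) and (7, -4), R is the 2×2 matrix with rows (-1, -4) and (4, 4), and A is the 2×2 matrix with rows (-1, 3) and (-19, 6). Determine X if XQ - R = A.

XQ = A + R = [[-2, -1], [-15, 10]].
Q is on the right of X, so right-multiply by Q⁻¹: X = (A + R)Q⁻¹.
det Q = 5; the adjugate gives Q⁻¹ = [[-4/5, 3/5], [-7/5, 4/5]].
X = (A + R)Q⁻¹ = [[3, -2], [-2, -1]].

X = [[3, -2], [-2, -1]]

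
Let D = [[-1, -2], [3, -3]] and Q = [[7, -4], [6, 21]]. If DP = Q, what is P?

Left-multiplying both sides by D⁻¹ gives P = D⁻¹Q.
det D = 9, so D⁻¹ = [[-1/3, 2/9], [-1/3, -1/9]].
P = D⁻¹Q = [[-1/3, 2/9], [-1/3, -1/9]] · [[7, -4], [6, 21]] = [[-1, 6], [-3, -1]].

P = [[-1, 6], [-3, -1]]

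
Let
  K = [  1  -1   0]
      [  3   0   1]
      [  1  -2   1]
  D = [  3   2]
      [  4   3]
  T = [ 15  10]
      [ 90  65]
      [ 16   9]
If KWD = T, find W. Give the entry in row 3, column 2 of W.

Left-multiply by K⁻¹ and right-multiply by D⁻¹: W = K⁻¹TD⁻¹.
det K = 4; the adjugate gives K⁻¹ = [[1/2, 1/4, -1/4], [-1/2, 1/4, -1/4], [-3/2, 1/4, 3/4]].
D has determinant 1; D⁻¹ = [[3, -2], [-4, 3]].
K⁻¹T = [[26, 19], [11, 9], [12, 8]].
W = (K⁻¹T)D⁻¹ = [[2, 5], [-3, 5], [4, 0]].

0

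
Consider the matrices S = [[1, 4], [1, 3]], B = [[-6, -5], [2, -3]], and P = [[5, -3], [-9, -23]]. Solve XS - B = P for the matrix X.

X = [[-5, 4], [-5, -2]]

XS = P + B = [[-1, -8], [-7, -26]].
S is on the right of X, so right-multiply by S⁻¹: X = (P + B)S⁻¹.
det S = -1, so S⁻¹ = [[-3, 4], [1, -1]].
X = (P + B)S⁻¹ = [[-5, 4], [-5, -2]].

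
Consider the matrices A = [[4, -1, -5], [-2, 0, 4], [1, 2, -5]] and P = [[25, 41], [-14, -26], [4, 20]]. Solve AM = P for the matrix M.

M = [[1, 3], [-6, -4], [-3, -5]]

Since A multiplies M on the left, M = A⁻¹P.
det A = -6, so A⁻¹ = [[4/3, 5/2, 2/3], [1, 5/2, 1], [2/3, 3/2, 1/3]].
M = A⁻¹P = [[4/3, 5/2, 2/3], [1, 5/2, 1], [2/3, 3/2, 1/3]] · [[25, 41], [-14, -26], [4, 20]] = [[1, 3], [-6, -4], [-3, -5]].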